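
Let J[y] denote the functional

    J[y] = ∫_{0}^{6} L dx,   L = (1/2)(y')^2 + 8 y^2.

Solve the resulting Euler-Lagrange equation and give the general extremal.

The Lagrangian is L = (1/2)(y')^2 + 8 y^2.
∂L/∂y = 16y.
∂L/∂y' = y'.
The Euler-Lagrange equation d/dx(∂L/∂y') − ∂L/∂y = 0 becomes:
    y'' - 16 y = 0
General solution: y(x) = A e^(4x) + B e^(-4x), where A and B are arbitrary constants fixed by the endpoint conditions.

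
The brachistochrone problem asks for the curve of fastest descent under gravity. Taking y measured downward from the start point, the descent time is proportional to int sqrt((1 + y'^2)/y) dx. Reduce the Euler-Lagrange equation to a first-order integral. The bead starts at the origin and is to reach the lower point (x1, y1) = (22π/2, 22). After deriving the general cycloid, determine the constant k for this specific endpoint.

The Lagrangian L = sqrt((1 + y'^2) / y) has no explicit x dependence, so the Beltrami identity applies:
    L − y' ∂L/∂y' = C.
Compute ∂L/∂y' = y' / sqrt(y (1 + y'^2)).
Substitute:
    sqrt((1 + y'^2)/y) − y'·y' / sqrt(y (1 + y'^2))
    = (1 + y'^2) / sqrt(y (1 + y'^2)) − y'^2 / sqrt(y (1 + y'^2))
    = 1 / sqrt(y (1 + y'^2)) = C.
Squaring and rearranging gives the first integral
    y (1 + y'^2) = 1/C^2 =: k   (constant).
Solving this first-order ODE by the substitution
    y = (k/2)(1 − cos θ)
yields the cycloid parameterisation
    x(θ) = (k/2)(θ − sin θ),   y(θ) = (k/2)(1 − cos θ).
The constant k is fixed by the endpoint condition.
Now fit the given lower endpoint (x1, y1) = (22π/2, 22). At the bottom of the first arch (θ = π), the parametric equations give
    y(π) = (k/2)(1 − cos π) = k,
    x(π) = (k/2)(π − sin π) = kπ/2.
Matching y(π) = 22 gives k = 22, consistent with x(π) = 22π/2. Therefore the specific cycloid is
    x(θ) = (22/2)(θ − sin θ),   y(θ) = (22/2)(1 − cos θ).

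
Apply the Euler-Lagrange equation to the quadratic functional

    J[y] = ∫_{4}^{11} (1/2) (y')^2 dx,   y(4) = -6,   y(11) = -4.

The Lagrangian is L = (1/2) (y')^2.
Compute ∂L/∂y = 0, ∂L/∂y' = y'.
The Euler-Lagrange equation d/dx(∂L/∂y') − ∂L/∂y = 0 reduces to
    y'' = 0.
Its general solution is
    y(x) = A x + B,
with A, B fixed by the endpoint conditions.
Applying the endpoint conditions y(4) = -6 and y(11) = -4: solve A·4 + B = -6 and A·11 + B = -4. Subtracting gives A(11 − 4) = -4 − -6, so A = 2/7, and B = -6 − A·4 = -50/7. Therefore
    y(x) = (2/7) x - 50/7.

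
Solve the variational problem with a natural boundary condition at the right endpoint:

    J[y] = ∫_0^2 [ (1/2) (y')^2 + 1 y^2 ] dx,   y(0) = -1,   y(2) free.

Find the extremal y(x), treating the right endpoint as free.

The Lagrangian L = (1/2) (y')^2 + 1 y^2 gives
    ∂L/∂y = 2 y,   ∂L/∂y' = y'.
Euler-Lagrange: y'' − 2 y = 0.
With k = sqrt(2), the general solution is
    y(x) = A cosh(sqrt(2) x) + B sinh(sqrt(2) x).
Fixed left endpoint y(0) = -1 ⇒ A = -1.
The right endpoint x = 2 is free, so the natural (transversality) condition is ∂L/∂y' |_{x=2} = 0, i.e. y'(2) = 0.
Compute y'(x) = A k sinh(k x) + B k cosh(k x), so
    y'(2) = A k sinh(k·2) + B k cosh(k·2) = 0
    ⇒ B = −A tanh(k·2) = tanh(sqrt(2)·2).
Therefore the extremal is
    y(x) = −cosh(sqrt(2) x) + tanh(sqrt(2)·2) sinh(sqrt(2) x).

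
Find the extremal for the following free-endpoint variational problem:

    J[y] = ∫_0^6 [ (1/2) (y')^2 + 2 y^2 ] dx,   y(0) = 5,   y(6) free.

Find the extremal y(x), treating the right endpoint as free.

The Lagrangian L = (1/2) (y')^2 + 2 y^2 gives
    ∂L/∂y = 4 y,   ∂L/∂y' = y'.
Euler-Lagrange: y'' − 4 y = 0.
With k = 2, the general solution is
    y(x) = A cosh(2 x) + B sinh(2 x).
Fixed left endpoint y(0) = 5 ⇒ A = 5.
The right endpoint x = 6 is free, so the natural (transversality) condition is ∂L/∂y' |_{x=6} = 0, i.e. y'(6) = 0.
Compute y'(x) = A k sinh(k x) + B k cosh(k x), so
    y'(6) = A k sinh(k·6) + B k cosh(k·6) = 0
    ⇒ B = −A tanh(k·6) = − 5 tanh(2·6).
Therefore the extremal is
    y(x) = 5 cosh(2 x) − 5 tanh(2·6) sinh(2 x).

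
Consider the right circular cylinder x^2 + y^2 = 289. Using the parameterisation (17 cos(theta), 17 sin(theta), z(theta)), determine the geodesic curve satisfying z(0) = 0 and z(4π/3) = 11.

Parameterise the cylinder of radius R = 17 as
    r(θ) = (17 cos θ, 17 sin θ, z(θ)).
The arc-length element is
    ds = sqrt(289 + (dz/dθ)^2) dθ,
so the Lagrangian is L = sqrt(289 + z'^2).
L depends on z' only, not on z or θ, so ∂L/∂z = 0 and
    ∂L/∂z' = z' / sqrt(289 + z'^2).
The Euler-Lagrange equation gives
    d/dθ( z' / sqrt(289 + z'^2) ) = 0,
so z' is constant. Integrating once:
    z(θ) = a θ + b,
a helix on the cylinder (a straight line when the cylinder is unrolled). The constants a, b are determined by the endpoint conditions.
With endpoint conditions z(0) = 0 and z(4π/3) = 11: from z(0) = b we get b = 0, and a·4π/3 + 0 = 11 gives a = 33/(4π), so
    z(θ) = (33/(4π)) θ.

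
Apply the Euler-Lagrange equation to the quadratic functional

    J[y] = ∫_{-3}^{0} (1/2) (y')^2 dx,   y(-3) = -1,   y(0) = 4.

The Lagrangian is L = (1/2) (y')^2.
Compute ∂L/∂y = 0, ∂L/∂y' = y'.
The Euler-Lagrange equation d/dx(∂L/∂y') − ∂L/∂y = 0 reduces to
    y'' = 0.
Its general solution is
    y(x) = A x + B,
with A, B fixed by the endpoint conditions.
Applying the endpoint conditions y(-3) = -1 and y(0) = 4: solve A·-3 + B = -1 and A·0 + B = 4. Subtracting gives A(0 − -3) = 4 − -1, so A = 5/3, and B = -1 − A·-3 = 4. Therefore
    y(x) = (5/3) x + 4.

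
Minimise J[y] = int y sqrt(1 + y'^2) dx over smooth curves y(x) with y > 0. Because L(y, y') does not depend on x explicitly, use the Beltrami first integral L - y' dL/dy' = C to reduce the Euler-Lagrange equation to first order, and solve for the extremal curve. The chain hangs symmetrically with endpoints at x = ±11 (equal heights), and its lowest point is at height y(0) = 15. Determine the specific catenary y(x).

The Lagrangian L(y, y') = y sqrt(1 + y'^2) has no explicit x dependence, so the Beltrami identity applies:
    L − y' ∂L/∂y' = C.
Compute ∂L/∂y' = y · y' / sqrt(1 + y'^2). Then
    L − y' ∂L/∂y'
    = y sqrt(1 + y'^2) − y · y'^2 / sqrt(1 + y'^2)
    = y (1 + y'^2 − y'^2) / sqrt(1 + y'^2)
    = y / sqrt(1 + y'^2) = C.
Squaring gives y^2 = C^2 (1 + y'^2), i.e.
    y'^2 = y^2 / C^2 − 1.
Separating variables,
    dy / sqrt(y^2 − C^2) = dx / C,
and integrating gives arccosh(y / C) = (x − a)/C, so
    y(x) = C cosh((x − a)/C),
the catenary. The constants C and a are fixed by the two endpoint conditions (and, for the hanging-chain problem, the length constraint selects C).
Now fit the given data. The endpoints x = ±11 are symmetric at equal height, so the catenary is even about its minimum: a = 0 and y(x) = C cosh(x/C). The lowest point is y(0) = C cosh(0) = C, and we are told y(0) = 15, so C = 15. Therefore
    y(x) = 15 cosh(x/15),
and at the endpoints
    y(±11) = 15 cosh(11/15).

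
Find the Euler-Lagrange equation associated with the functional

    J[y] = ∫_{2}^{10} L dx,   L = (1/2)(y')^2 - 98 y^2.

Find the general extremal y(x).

The Lagrangian is L = (1/2)(y')^2 - 98 y^2.
∂L/∂y = -196y.
∂L/∂y' = y'.
The Euler-Lagrange equation d/dx(∂L/∂y') − ∂L/∂y = 0 becomes:
    y'' + 196 y = 0
General solution: y(x) = A sin(14x) + B cos(14x), where A and B are arbitrary constants fixed by the endpoint conditions.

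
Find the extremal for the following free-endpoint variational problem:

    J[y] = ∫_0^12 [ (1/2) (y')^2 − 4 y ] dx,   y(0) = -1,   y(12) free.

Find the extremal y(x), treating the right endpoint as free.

The Lagrangian L = (1/2) (y')^2 − 4 y gives
    ∂L/∂y = −4,   ∂L/∂y' = y'.
Euler-Lagrange: d/dx(y') − (−4) = 0, i.e. y'' + 4 = 0, so
    y(x) = −(4/2) x^2 + C1 x + C2.
Fixed left endpoint y(0) = -1 ⇒ C2 = -1.
The right endpoint x = 12 is free, so the natural (transversality) condition is ∂L/∂y' |_{x=12} = 0, i.e. y'(12) = 0.
Compute y'(x) = −4 x + C1, so y'(12) = −48 + C1 = 0 ⇒ C1 = 48.
Therefore the extremal is
    y(x) = −2 x^2 + 48 x − 1.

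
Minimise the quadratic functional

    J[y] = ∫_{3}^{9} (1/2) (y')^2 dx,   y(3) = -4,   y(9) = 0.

The Lagrangian is L = (1/2) (y')^2.
Compute ∂L/∂y = 0, ∂L/∂y' = y'.
The Euler-Lagrange equation d/dx(∂L/∂y') − ∂L/∂y = 0 reduces to
    y'' = 0.
Its general solution is
    y(x) = A x + B,
with A, B fixed by the endpoint conditions.
Applying the endpoint conditions y(3) = -4 and y(9) = 0: solve A·3 + B = -4 and A·9 + B = 0. Subtracting gives A(9 − 3) = 0 − -4, so A = 2/3, and B = -4 − A·3 = -6. Therefore
    y(x) = (2/3) x - 6.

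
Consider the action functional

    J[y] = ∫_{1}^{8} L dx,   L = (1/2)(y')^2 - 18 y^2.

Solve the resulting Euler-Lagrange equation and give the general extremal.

The Lagrangian is L = (1/2)(y')^2 - 18 y^2.
∂L/∂y = -36y.
∂L/∂y' = y'.
The Euler-Lagrange equation d/dx(∂L/∂y') − ∂L/∂y = 0 becomes:
    y'' + 36 y = 0
General solution: y(x) = A sin(6x) + B cos(6x), where A and B are arbitrary constants fixed by the endpoint conditions.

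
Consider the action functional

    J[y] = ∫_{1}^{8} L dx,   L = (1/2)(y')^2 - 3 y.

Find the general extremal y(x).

The Lagrangian is L = (1/2)(y')^2 - 3 y.
∂L/∂y = -3.
∂L/∂y' = y'.
The Euler-Lagrange equation d/dx(∂L/∂y') − ∂L/∂y = 0 becomes:
    y'' + 3 = 0
General solution: y(x) = -(3/2) x^2 + A x + B, where A and B are arbitrary constants fixed by the endpoint conditions.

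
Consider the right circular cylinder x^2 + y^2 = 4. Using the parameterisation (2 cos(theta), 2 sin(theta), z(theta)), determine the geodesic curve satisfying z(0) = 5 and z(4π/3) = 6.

Parameterise the cylinder of radius R = 2 as
    r(θ) = (2 cos θ, 2 sin θ, z(θ)).
The arc-length element is
    ds = sqrt(4 + (dz/dθ)^2) dθ,
so the Lagrangian is L = sqrt(4 + z'^2).
L depends on z' only, not on z or θ, so ∂L/∂z = 0 and
    ∂L/∂z' = z' / sqrt(4 + z'^2).
The Euler-Lagrange equation gives
    d/dθ( z' / sqrt(4 + z'^2) ) = 0,
so z' is constant. Integrating once:
    z(θ) = a θ + b,
a helix on the cylinder (a straight line when the cylinder is unrolled). The constants a, b are determined by the endpoint conditions.
With endpoint conditions z(0) = 5 and z(4π/3) = 6: from z(0) = b we get b = 5, and a·4π/3 + 5 = 6 gives a = 3/(4π), so
    z(θ) = (3/(4π)) θ + 5.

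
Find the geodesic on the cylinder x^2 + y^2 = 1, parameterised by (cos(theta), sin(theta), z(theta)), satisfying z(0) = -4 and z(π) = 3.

Parameterise the cylinder of radius R = 1 as
    r(θ) = (cos θ, sin θ, z(θ)).
The arc-length element is
    ds = sqrt(1 + (dz/dθ)^2) dθ,
so the Lagrangian is L = sqrt(1 + z'^2).
L depends on z' only, not on z or θ, so ∂L/∂z = 0 and
    ∂L/∂z' = z' / sqrt(1 + z'^2).
The Euler-Lagrange equation gives
    d/dθ( z' / sqrt(1 + z'^2) ) = 0,
so z' is constant. Integrating once:
    z(θ) = a θ + b,
a helix on the cylinder (a straight line when the cylinder is unrolled). The constants a, b are determined by the endpoint conditions.
With endpoint conditions z(0) = -4 and z(π) = 3: from z(0) = b we get b = -4, and a·π + -4 = 3 gives a = 7/π, so
    z(θ) = (7/π) θ − 4.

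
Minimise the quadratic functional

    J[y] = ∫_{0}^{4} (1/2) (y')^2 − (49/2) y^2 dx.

The Lagrangian is L = (1/2) (y')^2 − (49/2) y^2.
Compute ∂L/∂y = -49y, ∂L/∂y' = y'.
The Euler-Lagrange equation d/dx(∂L/∂y') − ∂L/∂y = 0 reduces to
    y'' + 49 y = 0.
Its general solution is
    y(x) = A sin(7x) + B cos(7x),
with A, B fixed by the endpoint conditions.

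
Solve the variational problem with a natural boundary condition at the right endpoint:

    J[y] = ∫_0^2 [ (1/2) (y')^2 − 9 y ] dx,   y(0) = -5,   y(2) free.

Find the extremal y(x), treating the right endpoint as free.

The Lagrangian L = (1/2) (y')^2 − 9 y gives
    ∂L/∂y = −9,   ∂L/∂y' = y'.
Euler-Lagrange: d/dx(y') − (−9) = 0, i.e. y'' + 9 = 0, so
    y(x) = −(9/2) x^2 + C1 x + C2.
Fixed left endpoint y(0) = -5 ⇒ C2 = -5.
The right endpoint x = 2 is free, so the natural (transversality) condition is ∂L/∂y' |_{x=2} = 0, i.e. y'(2) = 0.
Compute y'(x) = −9 x + C1, so y'(2) = −18 + C1 = 0 ⇒ C1 = 18.
Therefore the extremal is
    y(x) = −(9/2) x^2 + 18 x − 5.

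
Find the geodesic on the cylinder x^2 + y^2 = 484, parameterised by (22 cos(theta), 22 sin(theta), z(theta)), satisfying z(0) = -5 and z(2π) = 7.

Parameterise the cylinder of radius R = 22 as
    r(θ) = (22 cos θ, 22 sin θ, z(θ)).
The arc-length element is
    ds = sqrt(484 + (dz/dθ)^2) dθ,
so the Lagrangian is L = sqrt(484 + z'^2).
L depends on z' only, not on z or θ, so ∂L/∂z = 0 and
    ∂L/∂z' = z' / sqrt(484 + z'^2).
The Euler-Lagrange equation gives
    d/dθ( z' / sqrt(484 + z'^2) ) = 0,
so z' is constant. Integrating once:
    z(θ) = a θ + b,
a helix on the cylinder (a straight line when the cylinder is unrolled). The constants a, b are determined by the endpoint conditions.
With endpoint conditions z(0) = -5 and z(2π) = 7: from z(0) = b we get b = -5, and a·2π + -5 = 7 gives a = 6/π, so
    z(θ) = (6/π) θ − 5.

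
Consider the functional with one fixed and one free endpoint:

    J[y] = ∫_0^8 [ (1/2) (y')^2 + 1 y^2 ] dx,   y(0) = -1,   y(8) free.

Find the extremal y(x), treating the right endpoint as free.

The Lagrangian L = (1/2) (y')^2 + 1 y^2 gives
    ∂L/∂y = 2 y,   ∂L/∂y' = y'.
Euler-Lagrange: y'' − 2 y = 0.
With k = sqrt(2), the general solution is
    y(x) = A cosh(sqrt(2) x) + B sinh(sqrt(2) x).
Fixed left endpoint y(0) = -1 ⇒ A = -1.
The right endpoint x = 8 is free, so the natural (transversality) condition is ∂L/∂y' |_{x=8} = 0, i.e. y'(8) = 0.
Compute y'(x) = A k sinh(k x) + B k cosh(k x), so
    y'(8) = A k sinh(k·8) + B k cosh(k·8) = 0
    ⇒ B = −A tanh(k·8) = tanh(sqrt(2)·8).
Therefore the extremal is
    y(x) = −cosh(sqrt(2) x) + tanh(sqrt(2)·8) sinh(sqrt(2) x).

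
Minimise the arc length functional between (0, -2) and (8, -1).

Arc-length functional: J[y] = ∫ sqrt(1 + (y')^2) dx.
Lagrangian L = sqrt(1 + (y')^2) has no explicit y dependence, so ∂L/∂y = 0 and the Euler-Lagrange equation gives
    d/dx( y' / sqrt(1 + (y')^2) ) = 0  ⇒  y' / sqrt(1 + (y')^2) = const.
Hence y' is constant, so y(x) is affine.
Fitting the endpoints (0, -2) and (8, -1):
    slope m = ((-1) − (-2)) / (8 − 0) = 1/8,
    intercept c = (-2) − m·0 = -2.
Extremal: y(x) = (1/8) x - 2.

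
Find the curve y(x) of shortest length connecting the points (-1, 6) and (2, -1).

Arc-length functional: J[y] = ∫ sqrt(1 + (y')^2) dx.
Lagrangian L = sqrt(1 + (y')^2) has no explicit y dependence, so ∂L/∂y = 0 and the Euler-Lagrange equation gives
    d/dx( y' / sqrt(1 + (y')^2) ) = 0  ⇒  y' / sqrt(1 + (y')^2) = const.
Hence y' is constant, so y(x) is affine.
Fitting the endpoints (-1, 6) and (2, -1):
    slope m = ((-1) − 6) / (2 − (-1)) = -7/3,
    intercept c = 6 − m·(-1) = 11/3.
Extremal: y(x) = (-7/3) x + 11/3.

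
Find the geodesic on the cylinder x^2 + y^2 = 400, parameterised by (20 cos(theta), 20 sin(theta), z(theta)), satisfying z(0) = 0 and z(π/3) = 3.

Parameterise the cylinder of radius R = 20 as
    r(θ) = (20 cos θ, 20 sin θ, z(θ)).
The arc-length element is
    ds = sqrt(400 + (dz/dθ)^2) dθ,
so the Lagrangian is L = sqrt(400 + z'^2).
L depends on z' only, not on z or θ, so ∂L/∂z = 0 and
    ∂L/∂z' = z' / sqrt(400 + z'^2).
The Euler-Lagrange equation gives
    d/dθ( z' / sqrt(400 + z'^2) ) = 0,
so z' is constant. Integrating once:
    z(θ) = a θ + b,
a helix on the cylinder (a straight line when the cylinder is unrolled). The constants a, b are determined by the endpoint conditions.
With endpoint conditions z(0) = 0 and z(π/3) = 3: from z(0) = b we get b = 0, and a·π/3 + 0 = 3 gives a = 9/π, so
    z(θ) = (9/π) θ.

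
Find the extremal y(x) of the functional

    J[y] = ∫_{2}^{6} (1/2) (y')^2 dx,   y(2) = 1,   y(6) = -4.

The Lagrangian is L = (1/2) (y')^2.
Compute ∂L/∂y = 0, ∂L/∂y' = y'.
The Euler-Lagrange equation d/dx(∂L/∂y') − ∂L/∂y = 0 reduces to
    y'' = 0.
Its general solution is
    y(x) = A x + B,
with A, B fixed by the endpoint conditions.
Applying the endpoint conditions y(2) = 1 and y(6) = -4: solve A·2 + B = 1 and A·6 + B = -4. Subtracting gives A(6 − 2) = -4 − 1, so A = -5/4, and B = 1 − A·2 = 7/2. Therefore
    y(x) = (-5/4) x + 7/2.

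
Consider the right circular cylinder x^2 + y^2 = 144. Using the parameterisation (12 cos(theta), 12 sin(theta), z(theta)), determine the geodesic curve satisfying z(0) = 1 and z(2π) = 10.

Parameterise the cylinder of radius R = 12 as
    r(θ) = (12 cos θ, 12 sin θ, z(θ)).
The arc-length element is
    ds = sqrt(144 + (dz/dθ)^2) dθ,
so the Lagrangian is L = sqrt(144 + z'^2).
L depends on z' only, not on z or θ, so ∂L/∂z = 0 and
    ∂L/∂z' = z' / sqrt(144 + z'^2).
The Euler-Lagrange equation gives
    d/dθ( z' / sqrt(144 + z'^2) ) = 0,
so z' is constant. Integrating once:
    z(θ) = a θ + b,
a helix on the cylinder (a straight line when the cylinder is unrolled). The constants a, b are determined by the endpoint conditions.
With endpoint conditions z(0) = 1 and z(2π) = 10: from z(0) = b we get b = 1, and a·2π + 1 = 10 gives a = 9/(2π), so
    z(θ) = (9/(2π)) θ + 1.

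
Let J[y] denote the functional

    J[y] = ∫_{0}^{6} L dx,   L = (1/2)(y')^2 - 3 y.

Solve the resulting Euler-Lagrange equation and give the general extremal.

The Lagrangian is L = (1/2)(y')^2 - 3 y.
∂L/∂y = -3.
∂L/∂y' = y'.
The Euler-Lagrange equation d/dx(∂L/∂y') − ∂L/∂y = 0 becomes:
    y'' + 3 = 0
General solution: y(x) = -(3/2) x^2 + A x + B, where A and B are arbitrary constants fixed by the endpoint conditions.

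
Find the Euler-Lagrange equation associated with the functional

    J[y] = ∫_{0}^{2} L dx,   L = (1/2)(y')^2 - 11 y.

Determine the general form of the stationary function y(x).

The Lagrangian is L = (1/2)(y')^2 - 11 y.
∂L/∂y = -11.
∂L/∂y' = y'.
The Euler-Lagrange equation d/dx(∂L/∂y') − ∂L/∂y = 0 becomes:
    y'' + 11 = 0
General solution: y(x) = -(11/2) x^2 + A x + B, where A and B are arbitrary constants fixed by the endpoint conditions.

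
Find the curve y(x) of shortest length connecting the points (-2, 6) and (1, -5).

Arc-length functional: J[y] = ∫ sqrt(1 + (y')^2) dx.
Lagrangian L = sqrt(1 + (y')^2) has no explicit y dependence, so ∂L/∂y = 0 and the Euler-Lagrange equation gives
    d/dx( y' / sqrt(1 + (y')^2) ) = 0  ⇒  y' / sqrt(1 + (y')^2) = const.
Hence y' is constant, so y(x) is affine.
Fitting the endpoints (-2, 6) and (1, -5):
    slope m = ((-5) − 6) / (1 − (-2)) = -11/3,
    intercept c = 6 − m·(-2) = -4/3.
Extremal: y(x) = (-11/3) x - 4/3.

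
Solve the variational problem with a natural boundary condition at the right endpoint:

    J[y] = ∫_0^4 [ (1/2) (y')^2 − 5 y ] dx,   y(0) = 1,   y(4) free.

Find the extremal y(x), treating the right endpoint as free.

The Lagrangian L = (1/2) (y')^2 − 5 y gives
    ∂L/∂y = −5,   ∂L/∂y' = y'.
Euler-Lagrange: d/dx(y') − (−5) = 0, i.e. y'' + 5 = 0, so
    y(x) = −(5/2) x^2 + C1 x + C2.
Fixed left endpoint y(0) = 1 ⇒ C2 = 1.
The right endpoint x = 4 is free, so the natural (transversality) condition is ∂L/∂y' |_{x=4} = 0, i.e. y'(4) = 0.
Compute y'(x) = −5 x + C1, so y'(4) = −20 + C1 = 0 ⇒ C1 = 20.
Therefore the extremal is
    y(x) = −(5/2) x^2 + 20 x + 1.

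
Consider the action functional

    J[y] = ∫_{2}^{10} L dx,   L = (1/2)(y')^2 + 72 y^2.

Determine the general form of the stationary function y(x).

The Lagrangian is L = (1/2)(y')^2 + 72 y^2.
∂L/∂y = 144y.
∂L/∂y' = y'.
The Euler-Lagrange equation d/dx(∂L/∂y') − ∂L/∂y = 0 becomes:
    y'' - 144 y = 0
General solution: y(x) = A e^(12x) + B e^(-12x), where A and B are arbitrary constants fixed by the endpoint conditions.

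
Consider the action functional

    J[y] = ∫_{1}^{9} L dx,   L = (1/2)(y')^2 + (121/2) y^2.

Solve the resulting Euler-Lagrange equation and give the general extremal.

The Lagrangian is L = (1/2)(y')^2 + (121/2) y^2.
∂L/∂y = 121y.
∂L/∂y' = y'.
The Euler-Lagrange equation d/dx(∂L/∂y') − ∂L/∂y = 0 becomes:
    y'' - 121 y = 0
General solution: y(x) = A e^(11x) + B e^(-11x), where A and B are arbitrary constants fixed by the endpoint conditions.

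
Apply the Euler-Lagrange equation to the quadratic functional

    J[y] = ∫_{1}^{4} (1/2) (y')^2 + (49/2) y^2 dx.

The Lagrangian is L = (1/2) (y')^2 + (49/2) y^2.
Compute ∂L/∂y = 49y, ∂L/∂y' = y'.
The Euler-Lagrange equation d/dx(∂L/∂y') − ∂L/∂y = 0 reduces to
    y'' − 49 y = 0.
Its general solution is
    y(x) = A e^(7x) + B e^(−7x),
with A, B fixed by the endpoint conditions.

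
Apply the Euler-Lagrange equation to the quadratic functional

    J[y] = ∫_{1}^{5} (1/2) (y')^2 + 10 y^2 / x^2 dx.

The Lagrangian is L = (1/2) (y')^2 + 10 y^2 / x^2.
Compute ∂L/∂y = 20y/x^2, ∂L/∂y' = y'.
The Euler-Lagrange equation d/dx(∂L/∂y') − ∂L/∂y = 0 reduces to
    y'' − 20/x^2 · y = 0  (x > 0).
Its general solution is
    y(x) = A x^5 + B x^(-4),
with A, B fixed by the endpoint conditions.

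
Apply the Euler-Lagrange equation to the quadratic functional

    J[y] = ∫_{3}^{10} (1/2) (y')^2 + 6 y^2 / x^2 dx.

The Lagrangian is L = (1/2) (y')^2 + 6 y^2 / x^2.
Compute ∂L/∂y = 12y/x^2, ∂L/∂y' = y'.
The Euler-Lagrange equation d/dx(∂L/∂y') − ∂L/∂y = 0 reduces to
    y'' − 12/x^2 · y = 0  (x > 0).
Its general solution is
    y(x) = A x^4 + B x^(-3),
with A, B fixed by the endpoint conditions.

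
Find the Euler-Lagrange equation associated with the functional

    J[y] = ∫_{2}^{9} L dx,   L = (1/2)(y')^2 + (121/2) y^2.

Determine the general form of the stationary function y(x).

The Lagrangian is L = (1/2)(y')^2 + (121/2) y^2.
∂L/∂y = 121y.
∂L/∂y' = y'.
The Euler-Lagrange equation d/dx(∂L/∂y') − ∂L/∂y = 0 becomes:
    y'' - 121 y = 0
General solution: y(x) = A e^(11x) + B e^(-11x), where A and B are arbitrary constants fixed by the endpoint conditions.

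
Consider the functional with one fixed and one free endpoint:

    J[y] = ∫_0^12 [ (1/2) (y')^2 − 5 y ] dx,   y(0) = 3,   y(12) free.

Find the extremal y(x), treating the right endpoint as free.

The Lagrangian L = (1/2) (y')^2 − 5 y gives
    ∂L/∂y = −5,   ∂L/∂y' = y'.
Euler-Lagrange: d/dx(y') − (−5) = 0, i.e. y'' + 5 = 0, so
    y(x) = −(5/2) x^2 + C1 x + C2.
Fixed left endpoint y(0) = 3 ⇒ C2 = 3.
The right endpoint x = 12 is free, so the natural (transversality) condition is ∂L/∂y' |_{x=12} = 0, i.e. y'(12) = 0.
Compute y'(x) = −5 x + C1, so y'(12) = −60 + C1 = 0 ⇒ C1 = 60.
Therefore the extremal is
    y(x) = −(5/2) x^2 + 60 x + 3.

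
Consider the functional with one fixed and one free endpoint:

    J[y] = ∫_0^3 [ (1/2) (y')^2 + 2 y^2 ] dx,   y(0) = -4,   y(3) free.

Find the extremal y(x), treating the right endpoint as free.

The Lagrangian L = (1/2) (y')^2 + 2 y^2 gives
    ∂L/∂y = 4 y,   ∂L/∂y' = y'.
Euler-Lagrange: y'' − 4 y = 0.
With k = 2, the general solution is
    y(x) = A cosh(2 x) + B sinh(2 x).
Fixed left endpoint y(0) = -4 ⇒ A = -4.
The right endpoint x = 3 is free, so the natural (transversality) condition is ∂L/∂y' |_{x=3} = 0, i.e. y'(3) = 0.
Compute y'(x) = A k sinh(k x) + B k cosh(k x), so
    y'(3) = A k sinh(k·3) + B k cosh(k·3) = 0
    ⇒ B = −A tanh(k·3) = 4 tanh(2·3).
Therefore the extremal is
    y(x) = −4 cosh(2 x) + 4 tanh(2·3) sinh(2 x).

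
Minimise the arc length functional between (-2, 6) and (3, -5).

Arc-length functional: J[y] = ∫ sqrt(1 + (y')^2) dx.
Lagrangian L = sqrt(1 + (y')^2) has no explicit y dependence, so ∂L/∂y = 0 and the Euler-Lagrange equation gives
    d/dx( y' / sqrt(1 + (y')^2) ) = 0  ⇒  y' / sqrt(1 + (y')^2) = const.
Hence y' is constant, so y(x) is affine.
Fitting the endpoints (-2, 6) and (3, -5):
    slope m = ((-5) − 6) / (3 − (-2)) = -11/5,
    intercept c = 6 − m·(-2) = 8/5.
Extremal: y(x) = (-11/5) x + 8/5.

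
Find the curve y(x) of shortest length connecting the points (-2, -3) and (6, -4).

Arc-length functional: J[y] = ∫ sqrt(1 + (y')^2) dx.
Lagrangian L = sqrt(1 + (y')^2) has no explicit y dependence, so ∂L/∂y = 0 and the Euler-Lagrange equation gives
    d/dx( y' / sqrt(1 + (y')^2) ) = 0  ⇒  y' / sqrt(1 + (y')^2) = const.
Hence y' is constant, so y(x) is affine.
Fitting the endpoints (-2, -3) and (6, -4):
    slope m = ((-4) − (-3)) / (6 − (-2)) = -1/8,
    intercept c = (-3) − m·(-2) = -13/4.
Extremal: y(x) = (-1/8) x - 13/4.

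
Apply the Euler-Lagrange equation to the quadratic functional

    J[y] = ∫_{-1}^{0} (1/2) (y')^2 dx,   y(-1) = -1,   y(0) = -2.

The Lagrangian is L = (1/2) (y')^2.
Compute ∂L/∂y = 0, ∂L/∂y' = y'.
The Euler-Lagrange equation d/dx(∂L/∂y') − ∂L/∂y = 0 reduces to
    y'' = 0.
Its general solution is
    y(x) = A x + B,
with A, B fixed by the endpoint conditions.
Applying the endpoint conditions y(-1) = -1 and y(0) = -2: solve A·-1 + B = -1 and A·0 + B = -2. Subtracting gives A(0 − -1) = -2 − -1, so A = -1, and B = -1 − A·-1 = -2. Therefore
    y(x) = -x - 2.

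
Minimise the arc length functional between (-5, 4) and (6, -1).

Arc-length functional: J[y] = ∫ sqrt(1 + (y')^2) dx.
Lagrangian L = sqrt(1 + (y')^2) has no explicit y dependence, so ∂L/∂y = 0 and the Euler-Lagrange equation gives
    d/dx( y' / sqrt(1 + (y')^2) ) = 0  ⇒  y' / sqrt(1 + (y')^2) = const.
Hence y' is constant, so y(x) is affine.
Fitting the endpoints (-5, 4) and (6, -1):
    slope m = ((-1) − 4) / (6 − (-5)) = -5/11,
    intercept c = 4 − m·(-5) = 19/11.
Extremal: y(x) = (-5/11) x + 19/11.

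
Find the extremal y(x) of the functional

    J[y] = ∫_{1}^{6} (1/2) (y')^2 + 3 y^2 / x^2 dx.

The Lagrangian is L = (1/2) (y')^2 + 3 y^2 / x^2.
Compute ∂L/∂y = 6y/x^2, ∂L/∂y' = y'.
The Euler-Lagrange equation d/dx(∂L/∂y') − ∂L/∂y = 0 reduces to
    y'' − 6/x^2 · y = 0  (x > 0).
Its general solution is
    y(x) = A x^3 + B x^(-2),
with A, B fixed by the endpoint conditions.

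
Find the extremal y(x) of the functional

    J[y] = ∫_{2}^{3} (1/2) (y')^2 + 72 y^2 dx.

The Lagrangian is L = (1/2) (y')^2 + 72 y^2.
Compute ∂L/∂y = 144y, ∂L/∂y' = y'.
The Euler-Lagrange equation d/dx(∂L/∂y') − ∂L/∂y = 0 reduces to
    y'' − 144 y = 0.
Its general solution is
    y(x) = A e^(12x) + B e^(−12x),
with A, B fixed by the endpoint conditions.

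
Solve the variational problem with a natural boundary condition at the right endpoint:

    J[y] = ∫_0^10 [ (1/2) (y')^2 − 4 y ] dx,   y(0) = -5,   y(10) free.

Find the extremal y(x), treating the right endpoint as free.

The Lagrangian L = (1/2) (y')^2 − 4 y gives
    ∂L/∂y = −4,   ∂L/∂y' = y'.
Euler-Lagrange: d/dx(y') − (−4) = 0, i.e. y'' + 4 = 0, so
    y(x) = −(4/2) x^2 + C1 x + C2.
Fixed left endpoint y(0) = -5 ⇒ C2 = -5.
The right endpoint x = 10 is free, so the natural (transversality) condition is ∂L/∂y' |_{x=10} = 0, i.e. y'(10) = 0.
Compute y'(x) = −4 x + C1, so y'(10) = −40 + C1 = 0 ⇒ C1 = 40.
Therefore the extremal is
    y(x) = −2 x^2 + 40 x − 5.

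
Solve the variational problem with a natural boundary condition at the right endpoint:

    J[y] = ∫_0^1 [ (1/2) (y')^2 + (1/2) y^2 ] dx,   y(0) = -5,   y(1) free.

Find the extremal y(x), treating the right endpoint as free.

The Lagrangian L = (1/2) (y')^2 + (1/2) y^2 gives
    ∂L/∂y = 1 y,   ∂L/∂y' = y'.
Euler-Lagrange: y'' − y = 0.
With k = 1, the general solution is
    y(x) = A cosh(x) + B sinh(x).
Fixed left endpoint y(0) = -5 ⇒ A = -5.
The right endpoint x = 1 is free, so the natural (transversality) condition is ∂L/∂y' |_{x=1} = 0, i.e. y'(1) = 0.
Compute y'(x) = A k sinh(k x) + B k cosh(k x), so
    y'(1) = A k sinh(k·1) + B k cosh(k·1) = 0
    ⇒ B = −A tanh(k·1) = 5 tanh(1·1).
Therefore the extremal is
    y(x) = −5 cosh(1 x) + 5 tanh(1·1) sinh(1 x).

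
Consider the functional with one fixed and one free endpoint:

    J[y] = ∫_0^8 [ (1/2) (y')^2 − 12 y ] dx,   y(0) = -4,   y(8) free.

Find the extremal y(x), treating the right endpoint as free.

The Lagrangian L = (1/2) (y')^2 − 12 y gives
    ∂L/∂y = −12,   ∂L/∂y' = y'.
Euler-Lagrange: d/dx(y') − (−12) = 0, i.e. y'' + 12 = 0, so
    y(x) = −(12/2) x^2 + C1 x + C2.
Fixed left endpoint y(0) = -4 ⇒ C2 = -4.
The right endpoint x = 8 is free, so the natural (transversality) condition is ∂L/∂y' |_{x=8} = 0, i.e. y'(8) = 0.
Compute y'(x) = −12 x + C1, so y'(8) = −96 + C1 = 0 ⇒ C1 = 96.
Therefore the extremal is
    y(x) = −6 x^2 + 96 x − 4.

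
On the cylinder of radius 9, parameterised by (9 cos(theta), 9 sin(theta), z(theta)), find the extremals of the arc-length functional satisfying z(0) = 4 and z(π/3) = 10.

Parameterise the cylinder of radius R = 9 as
    r(θ) = (9 cos θ, 9 sin θ, z(θ)).
The arc-length element is
    ds = sqrt(81 + (dz/dθ)^2) dθ,
so the Lagrangian is L = sqrt(81 + z'^2).
L depends on z' only, not on z or θ, so ∂L/∂z = 0 and
    ∂L/∂z' = z' / sqrt(81 + z'^2).
The Euler-Lagrange equation gives
    d/dθ( z' / sqrt(81 + z'^2) ) = 0,
so z' is constant. Integrating once:
    z(θ) = a θ + b,
a helix on the cylinder (a straight line when the cylinder is unrolled). The constants a, b are determined by the endpoint conditions.
With endpoint conditions z(0) = 4 and z(π/3) = 10: from z(0) = b we get b = 4, and a·π/3 + 4 = 10 gives a = 18/π, so
    z(θ) = (18/π) θ + 4.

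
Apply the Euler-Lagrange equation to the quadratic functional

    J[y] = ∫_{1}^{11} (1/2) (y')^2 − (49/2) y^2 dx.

The Lagrangian is L = (1/2) (y')^2 − (49/2) y^2.
Compute ∂L/∂y = -49y, ∂L/∂y' = y'.
The Euler-Lagrange equation d/dx(∂L/∂y') − ∂L/∂y = 0 reduces to
    y'' + 49 y = 0.
Its general solution is
    y(x) = A sin(7x) + B cos(7x),
with A, B fixed by the endpoint conditions.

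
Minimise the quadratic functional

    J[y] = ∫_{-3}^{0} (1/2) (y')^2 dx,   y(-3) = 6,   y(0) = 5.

The Lagrangian is L = (1/2) (y')^2.
Compute ∂L/∂y = 0, ∂L/∂y' = y'.
The Euler-Lagrange equation d/dx(∂L/∂y') − ∂L/∂y = 0 reduces to
    y'' = 0.
Its general solution is
    y(x) = A x + B,
with A, B fixed by the endpoint conditions.
Applying the endpoint conditions y(-3) = 6 and y(0) = 5: solve A·-3 + B = 6 and A·0 + B = 5. Subtracting gives A(0 − -3) = 5 − 6, so A = -1/3, and B = 6 − A·-3 = 5. Therefore
    y(x) = (-1/3) x + 5.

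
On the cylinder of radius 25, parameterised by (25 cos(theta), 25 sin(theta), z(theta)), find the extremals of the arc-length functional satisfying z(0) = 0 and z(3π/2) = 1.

Parameterise the cylinder of radius R = 25 as
    r(θ) = (25 cos θ, 25 sin θ, z(θ)).
The arc-length element is
    ds = sqrt(625 + (dz/dθ)^2) dθ,
so the Lagrangian is L = sqrt(625 + z'^2).
L depends on z' only, not on z or θ, so ∂L/∂z = 0 and
    ∂L/∂z' = z' / sqrt(625 + z'^2).
The Euler-Lagrange equation gives
    d/dθ( z' / sqrt(625 + z'^2) ) = 0,
so z' is constant. Integrating once:
    z(θ) = a θ + b,
a helix on the cylinder (a straight line when the cylinder is unrolled). The constants a, b are determined by the endpoint conditions.
With endpoint conditions z(0) = 0 and z(3π/2) = 1: from z(0) = b we get b = 0, and a·3π/2 + 0 = 1 gives a = 2/(3π), so
    z(θ) = (2/(3π)) θ.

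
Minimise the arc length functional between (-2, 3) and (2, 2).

Arc-length functional: J[y] = ∫ sqrt(1 + (y')^2) dx.
Lagrangian L = sqrt(1 + (y')^2) has no explicit y dependence, so ∂L/∂y = 0 and the Euler-Lagrange equation gives
    d/dx( y' / sqrt(1 + (y')^2) ) = 0  ⇒  y' / sqrt(1 + (y')^2) = const.
Hence y' is constant, so y(x) is affine.
Fitting the endpoints (-2, 3) and (2, 2):
    slope m = (2 − 3) / (2 − (-2)) = -1/4,
    intercept c = 3 − m·(-2) = 5/2.
Extremal: y(x) = (-1/4) x + 5/2.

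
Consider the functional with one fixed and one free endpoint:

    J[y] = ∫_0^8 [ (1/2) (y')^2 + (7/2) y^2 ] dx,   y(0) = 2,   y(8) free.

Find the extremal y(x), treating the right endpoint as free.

The Lagrangian L = (1/2) (y')^2 + (7/2) y^2 gives
    ∂L/∂y = 7 y,   ∂L/∂y' = y'.
Euler-Lagrange: y'' − 7 y = 0.
With k = sqrt(7), the general solution is
    y(x) = A cosh(sqrt(7) x) + B sinh(sqrt(7) x).
Fixed left endpoint y(0) = 2 ⇒ A = 2.
The right endpoint x = 8 is free, so the natural (transversality) condition is ∂L/∂y' |_{x=8} = 0, i.e. y'(8) = 0.
Compute y'(x) = A k sinh(k x) + B k cosh(k x), so
    y'(8) = A k sinh(k·8) + B k cosh(k·8) = 0
    ⇒ B = −A tanh(k·8) = − 2 tanh(sqrt(7)·8).
Therefore the extremal is
    y(x) = 2 cosh(sqrt(7) x) − 2 tanh(sqrt(7)·8) sinh(sqrt(7) x).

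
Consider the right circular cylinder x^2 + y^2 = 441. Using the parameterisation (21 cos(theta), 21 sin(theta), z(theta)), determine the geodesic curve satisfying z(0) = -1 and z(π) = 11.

Parameterise the cylinder of radius R = 21 as
    r(θ) = (21 cos θ, 21 sin θ, z(θ)).
The arc-length element is
    ds = sqrt(441 + (dz/dθ)^2) dθ,
so the Lagrangian is L = sqrt(441 + z'^2).
L depends on z' only, not on z or θ, so ∂L/∂z = 0 and
    ∂L/∂z' = z' / sqrt(441 + z'^2).
The Euler-Lagrange equation gives
    d/dθ( z' / sqrt(441 + z'^2) ) = 0,
so z' is constant. Integrating once:
    z(θ) = a θ + b,
a helix on the cylinder (a straight line when the cylinder is unrolled). The constants a, b are determined by the endpoint conditions.
With endpoint conditions z(0) = -1 and z(π) = 11: from z(0) = b we get b = -1, and a·π + -1 = 11 gives a = 12/π, so
    z(θ) = (12/π) θ − 1.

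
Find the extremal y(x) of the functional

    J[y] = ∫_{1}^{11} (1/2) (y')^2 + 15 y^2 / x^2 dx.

The Lagrangian is L = (1/2) (y')^2 + 15 y^2 / x^2.
Compute ∂L/∂y = 30y/x^2, ∂L/∂y' = y'.
The Euler-Lagrange equation d/dx(∂L/∂y') − ∂L/∂y = 0 reduces to
    y'' − 30/x^2 · y = 0  (x > 0).
Its general solution is
    y(x) = A x^6 + B x^(-5),
with A, B fixed by the endpoint conditions.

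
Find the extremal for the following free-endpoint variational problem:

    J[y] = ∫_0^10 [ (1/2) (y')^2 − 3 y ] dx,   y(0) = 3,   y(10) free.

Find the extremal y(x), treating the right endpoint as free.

The Lagrangian L = (1/2) (y')^2 − 3 y gives
    ∂L/∂y = −3,   ∂L/∂y' = y'.
Euler-Lagrange: d/dx(y') − (−3) = 0, i.e. y'' + 3 = 0, so
    y(x) = −(3/2) x^2 + C1 x + C2.
Fixed left endpoint y(0) = 3 ⇒ C2 = 3.
The right endpoint x = 10 is free, so the natural (transversality) condition is ∂L/∂y' |_{x=10} = 0, i.e. y'(10) = 0.
Compute y'(x) = −3 x + C1, so y'(10) = −30 + C1 = 0 ⇒ C1 = 30.
Therefore the extremal is
    y(x) = −(3/2) x^2 + 30 x + 3.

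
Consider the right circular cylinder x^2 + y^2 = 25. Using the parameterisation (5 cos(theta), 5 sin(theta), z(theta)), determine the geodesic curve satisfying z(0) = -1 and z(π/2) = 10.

Parameterise the cylinder of radius R = 5 as
    r(θ) = (5 cos θ, 5 sin θ, z(θ)).
The arc-length element is
    ds = sqrt(25 + (dz/dθ)^2) dθ,
so the Lagrangian is L = sqrt(25 + z'^2).
L depends on z' only, not on z or θ, so ∂L/∂z = 0 and
    ∂L/∂z' = z' / sqrt(25 + z'^2).
The Euler-Lagrange equation gives
    d/dθ( z' / sqrt(25 + z'^2) ) = 0,
so z' is constant. Integrating once:
    z(θ) = a θ + b,
a helix on the cylinder (a straight line when the cylinder is unrolled). The constants a, b are determined by the endpoint conditions.
With endpoint conditions z(0) = -1 and z(π/2) = 10: from z(0) = b we get b = -1, and a·π/2 + -1 = 10 gives a = 22/π, so
    z(θ) = (22/π) θ − 1.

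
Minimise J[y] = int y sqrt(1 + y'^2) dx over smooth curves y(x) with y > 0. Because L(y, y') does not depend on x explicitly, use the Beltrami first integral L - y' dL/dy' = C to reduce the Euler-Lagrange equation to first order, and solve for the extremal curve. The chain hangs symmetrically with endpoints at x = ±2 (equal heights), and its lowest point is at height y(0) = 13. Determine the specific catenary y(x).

The Lagrangian L(y, y') = y sqrt(1 + y'^2) has no explicit x dependence, so the Beltrami identity applies:
    L − y' ∂L/∂y' = C.
Compute ∂L/∂y' = y · y' / sqrt(1 + y'^2). Then
    L − y' ∂L/∂y'
    = y sqrt(1 + y'^2) − y · y'^2 / sqrt(1 + y'^2)
    = y (1 + y'^2 − y'^2) / sqrt(1 + y'^2)
    = y / sqrt(1 + y'^2) = C.
Squaring gives y^2 = C^2 (1 + y'^2), i.e.
    y'^2 = y^2 / C^2 − 1.
Separating variables,
    dy / sqrt(y^2 − C^2) = dx / C,
and integrating gives arccosh(y / C) = (x − a)/C, so
    y(x) = C cosh((x − a)/C),
the catenary. The constants C and a are fixed by the two endpoint conditions (and, for the hanging-chain problem, the length constraint selects C).
Now fit the given data. The endpoints x = ±2 are symmetric at equal height, so the catenary is even about its minimum: a = 0 and y(x) = C cosh(x/C). The lowest point is y(0) = C cosh(0) = C, and we are told y(0) = 13, so C = 13. Therefore
    y(x) = 13 cosh(x/13),
and at the endpoints
    y(±2) = 13 cosh(2/13).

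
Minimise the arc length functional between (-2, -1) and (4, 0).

Arc-length functional: J[y] = ∫ sqrt(1 + (y')^2) dx.
Lagrangian L = sqrt(1 + (y')^2) has no explicit y dependence, so ∂L/∂y = 0 and the Euler-Lagrange equation gives
    d/dx( y' / sqrt(1 + (y')^2) ) = 0  ⇒  y' / sqrt(1 + (y')^2) = const.
Hence y' is constant, so y(x) is affine.
Fitting the endpoints (-2, -1) and (4, 0):
    slope m = (0 − (-1)) / (4 − (-2)) = 1/6,
    intercept c = (-1) − m·(-2) = -2/3.
Extremal: y(x) = (1/6) x - 2/3.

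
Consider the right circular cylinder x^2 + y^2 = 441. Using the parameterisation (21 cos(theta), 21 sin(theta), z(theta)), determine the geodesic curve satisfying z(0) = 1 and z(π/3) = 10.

Parameterise the cylinder of radius R = 21 as
    r(θ) = (21 cos θ, 21 sin θ, z(θ)).
The arc-length element is
    ds = sqrt(441 + (dz/dθ)^2) dθ,
so the Lagrangian is L = sqrt(441 + z'^2).
L depends on z' only, not on z or θ, so ∂L/∂z = 0 and
    ∂L/∂z' = z' / sqrt(441 + z'^2).
The Euler-Lagrange equation gives
    d/dθ( z' / sqrt(441 + z'^2) ) = 0,
so z' is constant. Integrating once:
    z(θ) = a θ + b,
a helix on the cylinder (a straight line when the cylinder is unrolled). The constants a, b are determined by the endpoint conditions.
With endpoint conditions z(0) = 1 and z(π/3) = 10: from z(0) = b we get b = 1, and a·π/3 + 1 = 10 gives a = 27/π, so
    z(θ) = (27/π) θ + 1.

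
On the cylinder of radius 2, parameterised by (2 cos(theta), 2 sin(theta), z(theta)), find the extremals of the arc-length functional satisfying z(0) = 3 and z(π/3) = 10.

Parameterise the cylinder of radius R = 2 as
    r(θ) = (2 cos θ, 2 sin θ, z(θ)).
The arc-length element is
    ds = sqrt(4 + (dz/dθ)^2) dθ,
so the Lagrangian is L = sqrt(4 + z'^2).
L depends on z' only, not on z or θ, so ∂L/∂z = 0 and
    ∂L/∂z' = z' / sqrt(4 + z'^2).
The Euler-Lagrange equation gives
    d/dθ( z' / sqrt(4 + z'^2) ) = 0,
so z' is constant. Integrating once:
    z(θ) = a θ + b,
a helix on the cylinder (a straight line when the cylinder is unrolled). The constants a, b are determined by the endpoint conditions.
With endpoint conditions z(0) = 3 and z(π/3) = 10: from z(0) = b we get b = 3, and a·π/3 + 3 = 10 gives a = 21/π, so
    z(θ) = (21/π) θ + 3.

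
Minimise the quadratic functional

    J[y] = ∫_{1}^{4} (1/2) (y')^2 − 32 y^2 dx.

The Lagrangian is L = (1/2) (y')^2 − 32 y^2.
Compute ∂L/∂y = -64y, ∂L/∂y' = y'.
The Euler-Lagrange equation d/dx(∂L/∂y') − ∂L/∂y = 0 reduces to
    y'' + 64 y = 0.
Its general solution is
    y(x) = A sin(8x) + B cos(8x),
with A, B fixed by the endpoint conditions.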